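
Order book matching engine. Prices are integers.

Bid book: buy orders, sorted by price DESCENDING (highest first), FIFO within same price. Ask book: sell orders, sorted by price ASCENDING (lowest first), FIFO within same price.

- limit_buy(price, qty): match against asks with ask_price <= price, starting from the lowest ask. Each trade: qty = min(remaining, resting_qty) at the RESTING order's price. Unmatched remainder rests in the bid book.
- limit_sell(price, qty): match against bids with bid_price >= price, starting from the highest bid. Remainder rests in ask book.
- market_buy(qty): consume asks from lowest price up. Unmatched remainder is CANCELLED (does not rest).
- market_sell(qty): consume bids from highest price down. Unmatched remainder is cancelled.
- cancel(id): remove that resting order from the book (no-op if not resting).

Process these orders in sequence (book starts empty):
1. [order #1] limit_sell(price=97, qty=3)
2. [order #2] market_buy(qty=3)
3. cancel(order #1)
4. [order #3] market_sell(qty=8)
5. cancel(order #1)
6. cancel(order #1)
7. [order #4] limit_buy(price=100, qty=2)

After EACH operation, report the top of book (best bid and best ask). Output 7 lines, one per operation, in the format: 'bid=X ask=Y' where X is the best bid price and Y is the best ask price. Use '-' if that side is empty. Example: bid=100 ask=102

Answer: bid=- ask=97
bid=- ask=-
bid=- ask=-
bid=- ask=-
bid=- ask=-
bid=- ask=-
bid=100 ask=-

Derivation:
After op 1 [order #1] limit_sell(price=97, qty=3): fills=none; bids=[-] asks=[#1:3@97]
After op 2 [order #2] market_buy(qty=3): fills=#2x#1:3@97; bids=[-] asks=[-]
After op 3 cancel(order #1): fills=none; bids=[-] asks=[-]
After op 4 [order #3] market_sell(qty=8): fills=none; bids=[-] asks=[-]
After op 5 cancel(order #1): fills=none; bids=[-] asks=[-]
After op 6 cancel(order #1): fills=none; bids=[-] asks=[-]
After op 7 [order #4] limit_buy(price=100, qty=2): fills=none; bids=[#4:2@100] asks=[-]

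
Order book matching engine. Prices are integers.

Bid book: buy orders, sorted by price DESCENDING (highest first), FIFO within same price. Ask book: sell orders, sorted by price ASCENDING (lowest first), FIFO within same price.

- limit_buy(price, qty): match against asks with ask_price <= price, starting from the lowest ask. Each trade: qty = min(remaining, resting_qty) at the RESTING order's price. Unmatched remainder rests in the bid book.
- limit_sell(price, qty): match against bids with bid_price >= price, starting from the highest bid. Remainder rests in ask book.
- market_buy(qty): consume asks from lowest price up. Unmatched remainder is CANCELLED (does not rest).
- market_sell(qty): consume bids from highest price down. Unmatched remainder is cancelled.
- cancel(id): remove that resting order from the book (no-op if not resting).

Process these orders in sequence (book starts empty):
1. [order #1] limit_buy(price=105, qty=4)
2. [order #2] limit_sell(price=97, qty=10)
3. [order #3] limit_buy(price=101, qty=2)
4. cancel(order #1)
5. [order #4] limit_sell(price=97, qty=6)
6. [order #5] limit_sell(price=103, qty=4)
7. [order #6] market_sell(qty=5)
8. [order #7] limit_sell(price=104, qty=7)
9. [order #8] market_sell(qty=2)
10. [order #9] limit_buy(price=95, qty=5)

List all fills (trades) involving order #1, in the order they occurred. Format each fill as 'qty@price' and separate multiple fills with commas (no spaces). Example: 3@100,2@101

After op 1 [order #1] limit_buy(price=105, qty=4): fills=none; bids=[#1:4@105] asks=[-]
After op 2 [order #2] limit_sell(price=97, qty=10): fills=#1x#2:4@105; bids=[-] asks=[#2:6@97]
After op 3 [order #3] limit_buy(price=101, qty=2): fills=#3x#2:2@97; bids=[-] asks=[#2:4@97]
After op 4 cancel(order #1): fills=none; bids=[-] asks=[#2:4@97]
After op 5 [order #4] limit_sell(price=97, qty=6): fills=none; bids=[-] asks=[#2:4@97 #4:6@97]
After op 6 [order #5] limit_sell(price=103, qty=4): fills=none; bids=[-] asks=[#2:4@97 #4:6@97 #5:4@103]
After op 7 [order #6] market_sell(qty=5): fills=none; bids=[-] asks=[#2:4@97 #4:6@97 #5:4@103]
After op 8 [order #7] limit_sell(price=104, qty=7): fills=none; bids=[-] asks=[#2:4@97 #4:6@97 #5:4@103 #7:7@104]
After op 9 [order #8] market_sell(qty=2): fills=none; bids=[-] asks=[#2:4@97 #4:6@97 #5:4@103 #7:7@104]
After op 10 [order #9] limit_buy(price=95, qty=5): fills=none; bids=[#9:5@95] asks=[#2:4@97 #4:6@97 #5:4@103 #7:7@104]

Answer: 4@105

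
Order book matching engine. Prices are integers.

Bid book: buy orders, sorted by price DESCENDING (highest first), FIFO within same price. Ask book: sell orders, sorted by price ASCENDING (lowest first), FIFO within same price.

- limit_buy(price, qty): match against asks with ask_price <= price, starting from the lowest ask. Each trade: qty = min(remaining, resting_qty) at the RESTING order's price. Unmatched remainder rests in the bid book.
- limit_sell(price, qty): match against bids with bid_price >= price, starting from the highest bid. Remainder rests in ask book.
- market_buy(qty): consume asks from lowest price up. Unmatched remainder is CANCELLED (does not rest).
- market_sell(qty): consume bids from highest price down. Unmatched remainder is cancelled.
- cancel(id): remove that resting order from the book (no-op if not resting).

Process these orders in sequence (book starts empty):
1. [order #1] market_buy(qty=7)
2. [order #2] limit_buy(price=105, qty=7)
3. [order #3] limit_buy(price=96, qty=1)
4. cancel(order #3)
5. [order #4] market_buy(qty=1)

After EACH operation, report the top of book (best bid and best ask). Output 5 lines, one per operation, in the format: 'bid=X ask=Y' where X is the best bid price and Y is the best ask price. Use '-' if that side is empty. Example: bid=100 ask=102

Answer: bid=- ask=-
bid=105 ask=-
bid=105 ask=-
bid=105 ask=-
bid=105 ask=-

Derivation:
After op 1 [order #1] market_buy(qty=7): fills=none; bids=[-] asks=[-]
After op 2 [order #2] limit_buy(price=105, qty=7): fills=none; bids=[#2:7@105] asks=[-]
After op 3 [order #3] limit_buy(price=96, qty=1): fills=none; bids=[#2:7@105 #3:1@96] asks=[-]
After op 4 cancel(order #3): fills=none; bids=[#2:7@105] asks=[-]
After op 5 [order #4] market_buy(qty=1): fills=none; bids=[#2:7@105] asks=[-]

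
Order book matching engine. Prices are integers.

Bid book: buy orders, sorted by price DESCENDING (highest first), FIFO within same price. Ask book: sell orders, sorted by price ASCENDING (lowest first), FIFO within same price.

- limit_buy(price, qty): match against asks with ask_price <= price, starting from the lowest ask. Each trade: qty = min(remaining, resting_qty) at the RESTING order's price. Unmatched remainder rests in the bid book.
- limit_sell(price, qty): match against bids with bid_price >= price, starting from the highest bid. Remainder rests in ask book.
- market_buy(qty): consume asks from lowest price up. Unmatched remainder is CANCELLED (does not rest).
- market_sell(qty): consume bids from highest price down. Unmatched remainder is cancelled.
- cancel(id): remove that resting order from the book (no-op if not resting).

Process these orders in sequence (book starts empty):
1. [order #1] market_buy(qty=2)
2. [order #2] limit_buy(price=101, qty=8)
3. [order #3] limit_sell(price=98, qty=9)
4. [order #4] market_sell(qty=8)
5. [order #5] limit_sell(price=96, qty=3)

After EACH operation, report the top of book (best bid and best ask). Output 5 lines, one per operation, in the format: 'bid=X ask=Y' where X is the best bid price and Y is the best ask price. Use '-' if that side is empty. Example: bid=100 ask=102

After op 1 [order #1] market_buy(qty=2): fills=none; bids=[-] asks=[-]
After op 2 [order #2] limit_buy(price=101, qty=8): fills=none; bids=[#2:8@101] asks=[-]
After op 3 [order #3] limit_sell(price=98, qty=9): fills=#2x#3:8@101; bids=[-] asks=[#3:1@98]
After op 4 [order #4] market_sell(qty=8): fills=none; bids=[-] asks=[#3:1@98]
After op 5 [order #5] limit_sell(price=96, qty=3): fills=none; bids=[-] asks=[#5:3@96 #3:1@98]

Answer: bid=- ask=-
bid=101 ask=-
bid=- ask=98
bid=- ask=98
bid=- ask=96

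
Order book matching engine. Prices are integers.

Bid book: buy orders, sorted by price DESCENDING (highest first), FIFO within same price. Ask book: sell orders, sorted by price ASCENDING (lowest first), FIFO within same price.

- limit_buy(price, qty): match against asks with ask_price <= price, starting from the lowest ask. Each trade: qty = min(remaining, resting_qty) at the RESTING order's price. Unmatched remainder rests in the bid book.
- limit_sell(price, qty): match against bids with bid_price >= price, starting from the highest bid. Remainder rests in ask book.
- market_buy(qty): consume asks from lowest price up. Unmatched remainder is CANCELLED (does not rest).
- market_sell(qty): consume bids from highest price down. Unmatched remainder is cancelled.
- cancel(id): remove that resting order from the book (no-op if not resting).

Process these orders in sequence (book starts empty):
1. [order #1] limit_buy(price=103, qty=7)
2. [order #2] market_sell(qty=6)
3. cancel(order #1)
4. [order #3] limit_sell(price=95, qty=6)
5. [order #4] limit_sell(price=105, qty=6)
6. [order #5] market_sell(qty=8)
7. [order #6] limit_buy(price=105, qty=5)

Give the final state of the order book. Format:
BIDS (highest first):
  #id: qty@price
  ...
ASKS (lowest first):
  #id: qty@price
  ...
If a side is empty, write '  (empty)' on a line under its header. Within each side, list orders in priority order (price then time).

After op 1 [order #1] limit_buy(price=103, qty=7): fills=none; bids=[#1:7@103] asks=[-]
After op 2 [order #2] market_sell(qty=6): fills=#1x#2:6@103; bids=[#1:1@103] asks=[-]
After op 3 cancel(order #1): fills=none; bids=[-] asks=[-]
After op 4 [order #3] limit_sell(price=95, qty=6): fills=none; bids=[-] asks=[#3:6@95]
After op 5 [order #4] limit_sell(price=105, qty=6): fills=none; bids=[-] asks=[#3:6@95 #4:6@105]
After op 6 [order #5] market_sell(qty=8): fills=none; bids=[-] asks=[#3:6@95 #4:6@105]
After op 7 [order #6] limit_buy(price=105, qty=5): fills=#6x#3:5@95; bids=[-] asks=[#3:1@95 #4:6@105]

Answer: BIDS (highest first):
  (empty)
ASKS (lowest first):
  #3: 1@95
  #4: 6@105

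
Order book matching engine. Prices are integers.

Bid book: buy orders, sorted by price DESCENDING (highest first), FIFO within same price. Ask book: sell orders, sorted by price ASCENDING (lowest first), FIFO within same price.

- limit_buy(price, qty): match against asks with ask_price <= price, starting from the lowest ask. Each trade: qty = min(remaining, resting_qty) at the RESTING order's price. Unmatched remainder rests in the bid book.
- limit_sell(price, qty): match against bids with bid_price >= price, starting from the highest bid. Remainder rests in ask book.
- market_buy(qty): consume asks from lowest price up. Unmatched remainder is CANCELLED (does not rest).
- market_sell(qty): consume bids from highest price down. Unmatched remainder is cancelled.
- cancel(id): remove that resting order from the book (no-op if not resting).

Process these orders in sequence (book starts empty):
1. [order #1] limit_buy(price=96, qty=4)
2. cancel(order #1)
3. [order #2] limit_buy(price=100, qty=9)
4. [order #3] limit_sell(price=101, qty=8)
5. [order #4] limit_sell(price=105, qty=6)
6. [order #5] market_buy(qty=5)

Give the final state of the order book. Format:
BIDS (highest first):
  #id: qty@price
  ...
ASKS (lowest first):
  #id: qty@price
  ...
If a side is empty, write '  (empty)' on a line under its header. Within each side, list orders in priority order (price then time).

After op 1 [order #1] limit_buy(price=96, qty=4): fills=none; bids=[#1:4@96] asks=[-]
After op 2 cancel(order #1): fills=none; bids=[-] asks=[-]
After op 3 [order #2] limit_buy(price=100, qty=9): fills=none; bids=[#2:9@100] asks=[-]
After op 4 [order #3] limit_sell(price=101, qty=8): fills=none; bids=[#2:9@100] asks=[#3:8@101]
After op 5 [order #4] limit_sell(price=105, qty=6): fills=none; bids=[#2:9@100] asks=[#3:8@101 #4:6@105]
After op 6 [order #5] market_buy(qty=5): fills=#5x#3:5@101; bids=[#2:9@100] asks=[#3:3@101 #4:6@105]

Answer: BIDS (highest first):
  #2: 9@100
ASKS (lowest first):
  #3: 3@101
  #4: 6@105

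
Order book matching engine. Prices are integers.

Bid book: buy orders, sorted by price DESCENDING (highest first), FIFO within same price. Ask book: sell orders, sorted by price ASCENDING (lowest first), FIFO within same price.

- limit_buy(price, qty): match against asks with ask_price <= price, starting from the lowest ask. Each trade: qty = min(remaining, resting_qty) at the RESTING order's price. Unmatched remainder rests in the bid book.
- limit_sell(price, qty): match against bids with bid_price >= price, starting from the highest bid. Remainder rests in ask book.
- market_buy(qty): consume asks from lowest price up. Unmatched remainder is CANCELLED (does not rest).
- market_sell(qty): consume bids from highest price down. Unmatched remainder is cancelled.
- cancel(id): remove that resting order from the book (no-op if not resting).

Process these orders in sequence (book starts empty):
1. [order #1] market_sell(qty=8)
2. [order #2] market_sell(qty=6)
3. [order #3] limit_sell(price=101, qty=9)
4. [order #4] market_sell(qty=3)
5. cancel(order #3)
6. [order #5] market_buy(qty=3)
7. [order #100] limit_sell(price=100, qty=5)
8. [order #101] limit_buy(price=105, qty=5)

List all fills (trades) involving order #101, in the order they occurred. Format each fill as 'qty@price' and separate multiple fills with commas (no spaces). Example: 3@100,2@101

Answer: 5@100

Derivation:
After op 1 [order #1] market_sell(qty=8): fills=none; bids=[-] asks=[-]
After op 2 [order #2] market_sell(qty=6): fills=none; bids=[-] asks=[-]
After op 3 [order #3] limit_sell(price=101, qty=9): fills=none; bids=[-] asks=[#3:9@101]
After op 4 [order #4] market_sell(qty=3): fills=none; bids=[-] asks=[#3:9@101]
After op 5 cancel(order #3): fills=none; bids=[-] asks=[-]
After op 6 [order #5] market_buy(qty=3): fills=none; bids=[-] asks=[-]
After op 7 [order #100] limit_sell(price=100, qty=5): fills=none; bids=[-] asks=[#100:5@100]
After op 8 [order #101] limit_buy(price=105, qty=5): fills=#101x#100:5@100; bids=[-] asks=[-]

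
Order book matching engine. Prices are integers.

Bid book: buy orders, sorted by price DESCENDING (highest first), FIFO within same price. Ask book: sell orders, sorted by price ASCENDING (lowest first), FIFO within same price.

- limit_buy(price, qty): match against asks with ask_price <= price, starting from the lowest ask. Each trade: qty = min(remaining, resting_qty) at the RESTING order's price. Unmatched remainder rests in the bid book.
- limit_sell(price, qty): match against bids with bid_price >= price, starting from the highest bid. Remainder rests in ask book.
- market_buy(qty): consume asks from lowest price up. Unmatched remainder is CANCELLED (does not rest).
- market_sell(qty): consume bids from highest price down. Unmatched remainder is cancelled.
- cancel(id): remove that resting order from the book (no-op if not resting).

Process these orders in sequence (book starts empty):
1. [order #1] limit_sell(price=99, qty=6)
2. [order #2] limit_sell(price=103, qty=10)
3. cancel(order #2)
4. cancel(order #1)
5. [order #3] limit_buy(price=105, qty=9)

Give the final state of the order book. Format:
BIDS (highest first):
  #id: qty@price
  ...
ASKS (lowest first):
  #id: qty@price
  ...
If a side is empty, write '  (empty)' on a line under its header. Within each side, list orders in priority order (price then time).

Answer: BIDS (highest first):
  #3: 9@105
ASKS (lowest first):
  (empty)

Derivation:
After op 1 [order #1] limit_sell(price=99, qty=6): fills=none; bids=[-] asks=[#1:6@99]
After op 2 [order #2] limit_sell(price=103, qty=10): fills=none; bids=[-] asks=[#1:6@99 #2:10@103]
After op 3 cancel(order #2): fills=none; bids=[-] asks=[#1:6@99]
After op 4 cancel(order #1): fills=none; bids=[-] asks=[-]
After op 5 [order #3] limit_buy(price=105, qty=9): fills=none; bids=[#3:9@105] asks=[-]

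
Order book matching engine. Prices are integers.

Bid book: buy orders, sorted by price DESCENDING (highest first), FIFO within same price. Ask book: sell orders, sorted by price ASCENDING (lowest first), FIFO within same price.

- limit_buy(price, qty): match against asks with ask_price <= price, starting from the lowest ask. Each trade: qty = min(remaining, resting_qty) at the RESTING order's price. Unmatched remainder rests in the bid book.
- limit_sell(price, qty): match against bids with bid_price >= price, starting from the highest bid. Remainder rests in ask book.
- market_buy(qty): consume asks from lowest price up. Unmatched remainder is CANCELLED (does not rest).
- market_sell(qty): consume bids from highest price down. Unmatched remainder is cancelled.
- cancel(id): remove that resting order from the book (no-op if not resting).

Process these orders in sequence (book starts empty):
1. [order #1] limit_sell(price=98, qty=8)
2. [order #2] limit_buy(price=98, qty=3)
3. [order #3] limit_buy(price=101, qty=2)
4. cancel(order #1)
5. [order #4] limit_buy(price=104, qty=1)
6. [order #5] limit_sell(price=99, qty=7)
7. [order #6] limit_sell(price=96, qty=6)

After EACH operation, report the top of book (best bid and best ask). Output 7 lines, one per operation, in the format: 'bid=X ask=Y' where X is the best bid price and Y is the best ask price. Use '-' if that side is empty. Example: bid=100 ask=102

After op 1 [order #1] limit_sell(price=98, qty=8): fills=none; bids=[-] asks=[#1:8@98]
After op 2 [order #2] limit_buy(price=98, qty=3): fills=#2x#1:3@98; bids=[-] asks=[#1:5@98]
After op 3 [order #3] limit_buy(price=101, qty=2): fills=#3x#1:2@98; bids=[-] asks=[#1:3@98]
After op 4 cancel(order #1): fills=none; bids=[-] asks=[-]
After op 5 [order #4] limit_buy(price=104, qty=1): fills=none; bids=[#4:1@104] asks=[-]
After op 6 [order #5] limit_sell(price=99, qty=7): fills=#4x#5:1@104; bids=[-] asks=[#5:6@99]
After op 7 [order #6] limit_sell(price=96, qty=6): fills=none; bids=[-] asks=[#6:6@96 #5:6@99]

Answer: bid=- ask=98
bid=- ask=98
bid=- ask=98
bid=- ask=-
bid=104 ask=-
bid=- ask=99
bid=- ask=96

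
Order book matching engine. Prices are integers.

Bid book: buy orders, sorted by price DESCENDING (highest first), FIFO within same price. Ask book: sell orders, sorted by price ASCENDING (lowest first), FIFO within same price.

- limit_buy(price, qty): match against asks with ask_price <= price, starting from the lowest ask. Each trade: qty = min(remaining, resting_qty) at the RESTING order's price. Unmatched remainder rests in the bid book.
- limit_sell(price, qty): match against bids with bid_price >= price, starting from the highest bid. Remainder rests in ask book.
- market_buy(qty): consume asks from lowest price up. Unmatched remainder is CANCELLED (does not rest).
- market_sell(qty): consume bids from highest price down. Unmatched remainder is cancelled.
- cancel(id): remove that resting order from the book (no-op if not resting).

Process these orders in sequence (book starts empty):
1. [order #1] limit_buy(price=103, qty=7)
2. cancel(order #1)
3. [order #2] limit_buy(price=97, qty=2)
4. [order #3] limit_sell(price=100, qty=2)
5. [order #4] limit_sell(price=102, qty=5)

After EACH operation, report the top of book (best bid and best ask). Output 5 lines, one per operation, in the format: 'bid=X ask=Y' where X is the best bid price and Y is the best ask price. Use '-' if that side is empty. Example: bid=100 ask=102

After op 1 [order #1] limit_buy(price=103, qty=7): fills=none; bids=[#1:7@103] asks=[-]
After op 2 cancel(order #1): fills=none; bids=[-] asks=[-]
After op 3 [order #2] limit_buy(price=97, qty=2): fills=none; bids=[#2:2@97] asks=[-]
After op 4 [order #3] limit_sell(price=100, qty=2): fills=none; bids=[#2:2@97] asks=[#3:2@100]
After op 5 [order #4] limit_sell(price=102, qty=5): fills=none; bids=[#2:2@97] asks=[#3:2@100 #4:5@102]

Answer: bid=103 ask=-
bid=- ask=-
bid=97 ask=-
bid=97 ask=100
bid=97 ask=100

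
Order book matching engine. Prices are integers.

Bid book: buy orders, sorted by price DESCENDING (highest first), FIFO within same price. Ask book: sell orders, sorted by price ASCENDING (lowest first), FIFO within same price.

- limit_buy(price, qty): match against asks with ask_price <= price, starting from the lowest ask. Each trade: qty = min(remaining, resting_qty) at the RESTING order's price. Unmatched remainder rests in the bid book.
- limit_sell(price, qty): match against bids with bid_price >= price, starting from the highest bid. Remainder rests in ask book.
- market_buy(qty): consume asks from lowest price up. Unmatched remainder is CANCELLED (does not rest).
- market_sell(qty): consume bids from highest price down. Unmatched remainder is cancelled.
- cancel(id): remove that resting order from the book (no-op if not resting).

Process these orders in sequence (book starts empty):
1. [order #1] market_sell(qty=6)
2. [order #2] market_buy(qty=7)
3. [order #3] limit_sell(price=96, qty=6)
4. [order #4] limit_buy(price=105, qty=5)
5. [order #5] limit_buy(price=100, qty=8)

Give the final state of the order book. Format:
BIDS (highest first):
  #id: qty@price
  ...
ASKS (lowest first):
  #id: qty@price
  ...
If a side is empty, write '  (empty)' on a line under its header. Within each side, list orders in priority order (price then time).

Answer: BIDS (highest first):
  #5: 7@100
ASKS (lowest first):
  (empty)

Derivation:
After op 1 [order #1] market_sell(qty=6): fills=none; bids=[-] asks=[-]
After op 2 [order #2] market_buy(qty=7): fills=none; bids=[-] asks=[-]
After op 3 [order #3] limit_sell(price=96, qty=6): fills=none; bids=[-] asks=[#3:6@96]
After op 4 [order #4] limit_buy(price=105, qty=5): fills=#4x#3:5@96; bids=[-] asks=[#3:1@96]
After op 5 [order #5] limit_buy(price=100, qty=8): fills=#5x#3:1@96; bids=[#5:7@100] asks=[-]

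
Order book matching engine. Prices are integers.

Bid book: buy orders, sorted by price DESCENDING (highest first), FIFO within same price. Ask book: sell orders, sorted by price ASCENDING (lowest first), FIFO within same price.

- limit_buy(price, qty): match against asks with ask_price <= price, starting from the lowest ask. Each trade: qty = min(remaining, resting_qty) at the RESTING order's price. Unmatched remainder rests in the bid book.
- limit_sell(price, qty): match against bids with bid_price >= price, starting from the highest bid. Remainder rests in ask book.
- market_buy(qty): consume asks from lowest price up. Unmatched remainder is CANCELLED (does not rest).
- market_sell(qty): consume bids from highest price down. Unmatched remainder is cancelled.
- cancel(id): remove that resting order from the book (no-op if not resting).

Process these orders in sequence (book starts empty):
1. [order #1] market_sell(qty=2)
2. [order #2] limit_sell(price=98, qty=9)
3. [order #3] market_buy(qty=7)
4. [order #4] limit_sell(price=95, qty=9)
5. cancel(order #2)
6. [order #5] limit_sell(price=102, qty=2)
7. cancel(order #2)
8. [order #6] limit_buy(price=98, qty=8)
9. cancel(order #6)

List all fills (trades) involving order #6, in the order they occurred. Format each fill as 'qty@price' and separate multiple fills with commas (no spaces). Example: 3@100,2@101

Answer: 8@95

Derivation:
After op 1 [order #1] market_sell(qty=2): fills=none; bids=[-] asks=[-]
After op 2 [order #2] limit_sell(price=98, qty=9): fills=none; bids=[-] asks=[#2:9@98]
After op 3 [order #3] market_buy(qty=7): fills=#3x#2:7@98; bids=[-] asks=[#2:2@98]
After op 4 [order #4] limit_sell(price=95, qty=9): fills=none; bids=[-] asks=[#4:9@95 #2:2@98]
After op 5 cancel(order #2): fills=none; bids=[-] asks=[#4:9@95]
After op 6 [order #5] limit_sell(price=102, qty=2): fills=none; bids=[-] asks=[#4:9@95 #5:2@102]
After op 7 cancel(order #2): fills=none; bids=[-] asks=[#4:9@95 #5:2@102]
After op 8 [order #6] limit_buy(price=98, qty=8): fills=#6x#4:8@95; bids=[-] asks=[#4:1@95 #5:2@102]
After op 9 cancel(order #6): fills=none; bids=[-] asks=[#4:1@95 #5:2@102]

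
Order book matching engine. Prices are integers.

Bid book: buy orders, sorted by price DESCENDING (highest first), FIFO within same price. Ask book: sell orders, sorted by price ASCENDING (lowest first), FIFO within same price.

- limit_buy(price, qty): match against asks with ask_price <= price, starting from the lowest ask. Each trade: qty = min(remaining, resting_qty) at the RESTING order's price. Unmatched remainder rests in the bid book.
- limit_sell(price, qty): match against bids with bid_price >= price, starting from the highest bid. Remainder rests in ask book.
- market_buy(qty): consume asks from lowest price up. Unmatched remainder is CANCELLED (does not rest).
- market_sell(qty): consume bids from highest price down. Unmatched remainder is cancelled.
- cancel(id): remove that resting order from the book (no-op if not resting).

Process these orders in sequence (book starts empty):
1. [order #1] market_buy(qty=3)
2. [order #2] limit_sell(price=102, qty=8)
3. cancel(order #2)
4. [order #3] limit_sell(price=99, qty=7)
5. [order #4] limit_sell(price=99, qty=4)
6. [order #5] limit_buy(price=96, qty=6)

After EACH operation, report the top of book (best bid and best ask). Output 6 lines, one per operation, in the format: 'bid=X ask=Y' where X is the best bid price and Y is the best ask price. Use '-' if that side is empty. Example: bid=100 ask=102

After op 1 [order #1] market_buy(qty=3): fills=none; bids=[-] asks=[-]
After op 2 [order #2] limit_sell(price=102, qty=8): fills=none; bids=[-] asks=[#2:8@102]
After op 3 cancel(order #2): fills=none; bids=[-] asks=[-]
After op 4 [order #3] limit_sell(price=99, qty=7): fills=none; bids=[-] asks=[#3:7@99]
After op 5 [order #4] limit_sell(price=99, qty=4): fills=none; bids=[-] asks=[#3:7@99 #4:4@99]
After op 6 [order #5] limit_buy(price=96, qty=6): fills=none; bids=[#5:6@96] asks=[#3:7@99 #4:4@99]

Answer: bid=- ask=-
bid=- ask=102
bid=- ask=-
bid=- ask=99
bid=- ask=99
bid=96 ask=99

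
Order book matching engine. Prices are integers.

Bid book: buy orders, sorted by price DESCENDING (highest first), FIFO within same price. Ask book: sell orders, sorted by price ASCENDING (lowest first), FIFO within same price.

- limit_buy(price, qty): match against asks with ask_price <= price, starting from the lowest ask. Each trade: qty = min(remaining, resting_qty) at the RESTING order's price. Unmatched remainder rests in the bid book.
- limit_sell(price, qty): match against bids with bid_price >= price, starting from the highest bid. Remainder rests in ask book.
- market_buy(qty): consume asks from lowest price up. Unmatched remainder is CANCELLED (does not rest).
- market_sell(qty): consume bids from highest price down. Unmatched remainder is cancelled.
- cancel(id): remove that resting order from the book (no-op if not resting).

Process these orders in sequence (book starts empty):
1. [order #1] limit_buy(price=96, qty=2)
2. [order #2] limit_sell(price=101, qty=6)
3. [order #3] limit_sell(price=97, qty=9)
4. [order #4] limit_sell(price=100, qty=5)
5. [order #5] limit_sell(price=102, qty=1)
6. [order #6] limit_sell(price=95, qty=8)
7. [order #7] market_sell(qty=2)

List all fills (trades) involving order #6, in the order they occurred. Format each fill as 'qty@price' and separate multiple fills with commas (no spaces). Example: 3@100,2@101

Answer: 2@96

Derivation:
After op 1 [order #1] limit_buy(price=96, qty=2): fills=none; bids=[#1:2@96] asks=[-]
After op 2 [order #2] limit_sell(price=101, qty=6): fills=none; bids=[#1:2@96] asks=[#2:6@101]
After op 3 [order #3] limit_sell(price=97, qty=9): fills=none; bids=[#1:2@96] asks=[#3:9@97 #2:6@101]
After op 4 [order #4] limit_sell(price=100, qty=5): fills=none; bids=[#1:2@96] asks=[#3:9@97 #4:5@100 #2:6@101]
After op 5 [order #5] limit_sell(price=102, qty=1): fills=none; bids=[#1:2@96] asks=[#3:9@97 #4:5@100 #2:6@101 #5:1@102]
After op 6 [order #6] limit_sell(price=95, qty=8): fills=#1x#6:2@96; bids=[-] asks=[#6:6@95 #3:9@97 #4:5@100 #2:6@101 #5:1@102]
After op 7 [order #7] market_sell(qty=2): fills=none; bids=[-] asks=[#6:6@95 #3:9@97 #4:5@100 #2:6@101 #5:1@102]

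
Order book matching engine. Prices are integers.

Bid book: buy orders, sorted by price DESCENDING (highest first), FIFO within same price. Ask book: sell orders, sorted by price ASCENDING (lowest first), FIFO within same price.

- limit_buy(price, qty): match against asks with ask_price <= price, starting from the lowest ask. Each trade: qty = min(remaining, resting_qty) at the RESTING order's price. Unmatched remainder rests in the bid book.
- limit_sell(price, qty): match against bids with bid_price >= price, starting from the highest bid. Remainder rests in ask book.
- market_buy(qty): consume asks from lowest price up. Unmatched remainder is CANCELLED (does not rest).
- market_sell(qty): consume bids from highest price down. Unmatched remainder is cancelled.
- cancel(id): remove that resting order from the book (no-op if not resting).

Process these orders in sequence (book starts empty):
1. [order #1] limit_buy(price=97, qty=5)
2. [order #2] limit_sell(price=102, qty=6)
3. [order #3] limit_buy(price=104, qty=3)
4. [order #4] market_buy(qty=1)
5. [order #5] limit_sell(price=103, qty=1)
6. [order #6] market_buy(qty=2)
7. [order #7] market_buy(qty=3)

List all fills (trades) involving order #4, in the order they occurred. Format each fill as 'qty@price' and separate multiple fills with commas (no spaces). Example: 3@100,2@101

After op 1 [order #1] limit_buy(price=97, qty=5): fills=none; bids=[#1:5@97] asks=[-]
After op 2 [order #2] limit_sell(price=102, qty=6): fills=none; bids=[#1:5@97] asks=[#2:6@102]
After op 3 [order #3] limit_buy(price=104, qty=3): fills=#3x#2:3@102; bids=[#1:5@97] asks=[#2:3@102]
After op 4 [order #4] market_buy(qty=1): fills=#4x#2:1@102; bids=[#1:5@97] asks=[#2:2@102]
After op 5 [order #5] limit_sell(price=103, qty=1): fills=none; bids=[#1:5@97] asks=[#2:2@102 #5:1@103]
After op 6 [order #6] market_buy(qty=2): fills=#6x#2:2@102; bids=[#1:5@97] asks=[#5:1@103]
After op 7 [order #7] market_buy(qty=3): fills=#7x#5:1@103; bids=[#1:5@97] asks=[-]

Answer: 1@102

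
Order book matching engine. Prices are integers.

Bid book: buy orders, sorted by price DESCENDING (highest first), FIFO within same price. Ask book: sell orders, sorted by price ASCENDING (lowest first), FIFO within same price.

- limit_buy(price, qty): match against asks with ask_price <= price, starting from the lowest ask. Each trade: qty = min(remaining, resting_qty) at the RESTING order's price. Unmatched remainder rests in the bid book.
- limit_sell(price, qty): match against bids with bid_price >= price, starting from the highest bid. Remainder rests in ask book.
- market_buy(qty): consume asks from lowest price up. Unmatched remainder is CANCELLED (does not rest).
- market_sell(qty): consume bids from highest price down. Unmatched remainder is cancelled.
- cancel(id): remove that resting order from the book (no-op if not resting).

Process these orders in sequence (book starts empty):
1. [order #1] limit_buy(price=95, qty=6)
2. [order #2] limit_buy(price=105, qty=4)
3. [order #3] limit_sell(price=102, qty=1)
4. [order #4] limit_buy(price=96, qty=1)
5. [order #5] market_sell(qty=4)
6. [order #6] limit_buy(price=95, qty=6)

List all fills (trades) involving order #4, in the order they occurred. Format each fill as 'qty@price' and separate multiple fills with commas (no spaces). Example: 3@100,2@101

Answer: 1@96

Derivation:
After op 1 [order #1] limit_buy(price=95, qty=6): fills=none; bids=[#1:6@95] asks=[-]
After op 2 [order #2] limit_buy(price=105, qty=4): fills=none; bids=[#2:4@105 #1:6@95] asks=[-]
After op 3 [order #3] limit_sell(price=102, qty=1): fills=#2x#3:1@105; bids=[#2:3@105 #1:6@95] asks=[-]
After op 4 [order #4] limit_buy(price=96, qty=1): fills=none; bids=[#2:3@105 #4:1@96 #1:6@95] asks=[-]
After op 5 [order #5] market_sell(qty=4): fills=#2x#5:3@105 #4x#5:1@96; bids=[#1:6@95] asks=[-]
After op 6 [order #6] limit_buy(price=95, qty=6): fills=none; bids=[#1:6@95 #6:6@95] asks=[-]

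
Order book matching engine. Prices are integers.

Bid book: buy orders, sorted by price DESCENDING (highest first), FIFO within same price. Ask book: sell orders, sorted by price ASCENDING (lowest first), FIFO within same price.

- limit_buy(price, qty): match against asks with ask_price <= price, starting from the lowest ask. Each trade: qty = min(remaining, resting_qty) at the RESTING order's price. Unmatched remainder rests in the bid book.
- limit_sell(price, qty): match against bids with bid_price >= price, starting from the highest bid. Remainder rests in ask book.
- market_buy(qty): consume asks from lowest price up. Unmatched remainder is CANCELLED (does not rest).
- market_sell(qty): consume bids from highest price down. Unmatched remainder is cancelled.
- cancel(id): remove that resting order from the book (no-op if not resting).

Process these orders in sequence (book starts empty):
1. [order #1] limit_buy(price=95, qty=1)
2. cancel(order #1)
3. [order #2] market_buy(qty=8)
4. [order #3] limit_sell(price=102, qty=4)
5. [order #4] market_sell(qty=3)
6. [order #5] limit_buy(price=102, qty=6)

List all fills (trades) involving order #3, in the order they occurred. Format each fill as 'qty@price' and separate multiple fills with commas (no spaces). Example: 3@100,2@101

Answer: 4@102

Derivation:
After op 1 [order #1] limit_buy(price=95, qty=1): fills=none; bids=[#1:1@95] asks=[-]
After op 2 cancel(order #1): fills=none; bids=[-] asks=[-]
After op 3 [order #2] market_buy(qty=8): fills=none; bids=[-] asks=[-]
After op 4 [order #3] limit_sell(price=102, qty=4): fills=none; bids=[-] asks=[#3:4@102]
After op 5 [order #4] market_sell(qty=3): fills=none; bids=[-] asks=[#3:4@102]
After op 6 [order #5] limit_buy(price=102, qty=6): fills=#5x#3:4@102; bids=[#5:2@102] asks=[-]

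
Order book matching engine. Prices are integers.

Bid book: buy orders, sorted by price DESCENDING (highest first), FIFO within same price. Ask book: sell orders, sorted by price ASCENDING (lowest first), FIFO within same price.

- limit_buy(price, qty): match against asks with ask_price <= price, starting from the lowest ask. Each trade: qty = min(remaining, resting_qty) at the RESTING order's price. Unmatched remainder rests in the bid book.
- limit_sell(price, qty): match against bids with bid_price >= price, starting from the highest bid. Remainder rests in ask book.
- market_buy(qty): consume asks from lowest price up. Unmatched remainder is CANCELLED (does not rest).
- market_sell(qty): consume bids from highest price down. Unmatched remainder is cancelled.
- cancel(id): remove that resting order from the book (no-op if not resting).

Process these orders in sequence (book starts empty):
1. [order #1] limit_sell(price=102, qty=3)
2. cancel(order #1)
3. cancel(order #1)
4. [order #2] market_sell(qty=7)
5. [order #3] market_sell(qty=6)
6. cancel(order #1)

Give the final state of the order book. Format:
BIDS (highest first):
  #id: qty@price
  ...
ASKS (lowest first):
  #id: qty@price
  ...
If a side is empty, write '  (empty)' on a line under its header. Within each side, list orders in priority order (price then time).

After op 1 [order #1] limit_sell(price=102, qty=3): fills=none; bids=[-] asks=[#1:3@102]
After op 2 cancel(order #1): fills=none; bids=[-] asks=[-]
After op 3 cancel(order #1): fills=none; bids=[-] asks=[-]
After op 4 [order #2] market_sell(qty=7): fills=none; bids=[-] asks=[-]
After op 5 [order #3] market_sell(qty=6): fills=none; bids=[-] asks=[-]
After op 6 cancel(order #1): fills=none; bids=[-] asks=[-]

Answer: BIDS (highest first):
  (empty)
ASKS (lowest first):
  (empty)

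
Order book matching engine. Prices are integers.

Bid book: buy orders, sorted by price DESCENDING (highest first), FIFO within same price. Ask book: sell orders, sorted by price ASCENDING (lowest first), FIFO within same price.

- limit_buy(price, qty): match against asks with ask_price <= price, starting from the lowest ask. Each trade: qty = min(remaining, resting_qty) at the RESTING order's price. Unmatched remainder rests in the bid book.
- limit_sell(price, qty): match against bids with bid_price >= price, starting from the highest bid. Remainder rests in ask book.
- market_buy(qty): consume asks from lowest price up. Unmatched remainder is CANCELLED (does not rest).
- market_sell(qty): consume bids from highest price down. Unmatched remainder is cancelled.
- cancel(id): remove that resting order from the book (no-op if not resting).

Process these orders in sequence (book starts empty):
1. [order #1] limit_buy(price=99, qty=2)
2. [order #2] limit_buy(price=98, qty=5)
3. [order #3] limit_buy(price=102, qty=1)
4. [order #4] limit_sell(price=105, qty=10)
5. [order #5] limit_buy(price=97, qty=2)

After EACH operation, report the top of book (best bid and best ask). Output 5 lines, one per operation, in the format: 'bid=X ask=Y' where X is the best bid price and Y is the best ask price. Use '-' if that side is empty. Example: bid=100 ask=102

Answer: bid=99 ask=-
bid=99 ask=-
bid=102 ask=-
bid=102 ask=105
bid=102 ask=105

Derivation:
After op 1 [order #1] limit_buy(price=99, qty=2): fills=none; bids=[#1:2@99] asks=[-]
After op 2 [order #2] limit_buy(price=98, qty=5): fills=none; bids=[#1:2@99 #2:5@98] asks=[-]
After op 3 [order #3] limit_buy(price=102, qty=1): fills=none; bids=[#3:1@102 #1:2@99 #2:5@98] asks=[-]
After op 4 [order #4] limit_sell(price=105, qty=10): fills=none; bids=[#3:1@102 #1:2@99 #2:5@98] asks=[#4:10@105]
After op 5 [order #5] limit_buy(price=97, qty=2): fills=none; bids=[#3:1@102 #1:2@99 #2:5@98 #5:2@97] asks=[#4:10@105]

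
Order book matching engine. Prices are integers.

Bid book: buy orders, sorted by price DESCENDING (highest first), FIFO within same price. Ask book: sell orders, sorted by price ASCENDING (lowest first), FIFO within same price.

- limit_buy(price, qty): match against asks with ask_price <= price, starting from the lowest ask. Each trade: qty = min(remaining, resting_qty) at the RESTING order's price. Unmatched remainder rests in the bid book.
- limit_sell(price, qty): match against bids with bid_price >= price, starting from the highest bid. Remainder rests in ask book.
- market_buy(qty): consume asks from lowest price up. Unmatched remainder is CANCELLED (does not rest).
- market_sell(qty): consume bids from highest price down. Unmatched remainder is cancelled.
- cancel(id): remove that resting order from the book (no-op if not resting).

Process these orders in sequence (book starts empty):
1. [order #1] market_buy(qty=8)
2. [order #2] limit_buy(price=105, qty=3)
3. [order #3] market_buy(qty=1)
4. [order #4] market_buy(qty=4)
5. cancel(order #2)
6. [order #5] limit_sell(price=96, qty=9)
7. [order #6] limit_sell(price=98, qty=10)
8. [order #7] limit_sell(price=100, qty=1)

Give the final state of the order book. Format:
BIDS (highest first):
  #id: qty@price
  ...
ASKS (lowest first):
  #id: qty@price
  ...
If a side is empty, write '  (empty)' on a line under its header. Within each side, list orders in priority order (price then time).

Answer: BIDS (highest first):
  (empty)
ASKS (lowest first):
  #5: 9@96
  #6: 10@98
  #7: 1@100

Derivation:
After op 1 [order #1] market_buy(qty=8): fills=none; bids=[-] asks=[-]
After op 2 [order #2] limit_buy(price=105, qty=3): fills=none; bids=[#2:3@105] asks=[-]
After op 3 [order #3] market_buy(qty=1): fills=none; bids=[#2:3@105] asks=[-]
After op 4 [order #4] market_buy(qty=4): fills=none; bids=[#2:3@105] asks=[-]
After op 5 cancel(order #2): fills=none; bids=[-] asks=[-]
After op 6 [order #5] limit_sell(price=96, qty=9): fills=none; bids=[-] asks=[#5:9@96]
After op 7 [order #6] limit_sell(price=98, qty=10): fills=none; bids=[-] asks=[#5:9@96 #6:10@98]
After op 8 [order #7] limit_sell(price=100, qty=1): fills=none; bids=[-] asks=[#5:9@96 #6:10@98 #7:1@100]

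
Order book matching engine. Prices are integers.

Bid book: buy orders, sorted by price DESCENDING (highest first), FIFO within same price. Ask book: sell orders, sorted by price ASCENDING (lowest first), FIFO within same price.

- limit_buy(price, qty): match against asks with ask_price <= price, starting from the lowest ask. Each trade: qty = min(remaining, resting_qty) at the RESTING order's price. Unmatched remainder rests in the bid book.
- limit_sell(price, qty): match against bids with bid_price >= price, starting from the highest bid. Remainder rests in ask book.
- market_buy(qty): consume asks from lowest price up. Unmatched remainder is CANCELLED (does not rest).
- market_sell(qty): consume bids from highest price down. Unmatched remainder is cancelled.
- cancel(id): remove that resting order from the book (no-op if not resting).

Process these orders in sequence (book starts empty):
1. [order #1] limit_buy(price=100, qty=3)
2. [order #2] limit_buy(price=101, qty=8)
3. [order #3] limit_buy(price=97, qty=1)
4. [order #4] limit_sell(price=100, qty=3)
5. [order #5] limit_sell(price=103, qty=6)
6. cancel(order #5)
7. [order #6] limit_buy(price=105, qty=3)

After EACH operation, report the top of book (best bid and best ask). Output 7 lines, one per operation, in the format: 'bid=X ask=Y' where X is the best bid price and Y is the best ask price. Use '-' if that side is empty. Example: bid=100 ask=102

After op 1 [order #1] limit_buy(price=100, qty=3): fills=none; bids=[#1:3@100] asks=[-]
After op 2 [order #2] limit_buy(price=101, qty=8): fills=none; bids=[#2:8@101 #1:3@100] asks=[-]
After op 3 [order #3] limit_buy(price=97, qty=1): fills=none; bids=[#2:8@101 #1:3@100 #3:1@97] asks=[-]
After op 4 [order #4] limit_sell(price=100, qty=3): fills=#2x#4:3@101; bids=[#2:5@101 #1:3@100 #3:1@97] asks=[-]
After op 5 [order #5] limit_sell(price=103, qty=6): fills=none; bids=[#2:5@101 #1:3@100 #3:1@97] asks=[#5:6@103]
After op 6 cancel(order #5): fills=none; bids=[#2:5@101 #1:3@100 #3:1@97] asks=[-]
After op 7 [order #6] limit_buy(price=105, qty=3): fills=none; bids=[#6:3@105 #2:5@101 #1:3@100 #3:1@97] asks=[-]

Answer: bid=100 ask=-
bid=101 ask=-
bid=101 ask=-
bid=101 ask=-
bid=101 ask=103
bid=101 ask=-
bid=105 ask=-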